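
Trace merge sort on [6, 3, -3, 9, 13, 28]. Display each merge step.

Divide and conquer:
  Merge [3] + [-3] -> [-3, 3]
  Merge [6] + [-3, 3] -> [-3, 3, 6]
  Merge [13] + [28] -> [13, 28]
  Merge [9] + [13, 28] -> [9, 13, 28]
  Merge [-3, 3, 6] + [9, 13, 28] -> [-3, 3, 6, 9, 13, 28]


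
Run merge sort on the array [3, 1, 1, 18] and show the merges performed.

Divide and conquer:
  Merge [3] + [1] -> [1, 3]
  Merge [1] + [18] -> [1, 18]
  Merge [1, 3] + [1, 18] -> [1, 1, 3, 18]


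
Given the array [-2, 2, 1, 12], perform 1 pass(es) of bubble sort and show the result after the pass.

After pass 1: [-2, 1, 2, 12] (1 swaps)
Total swaps: 1


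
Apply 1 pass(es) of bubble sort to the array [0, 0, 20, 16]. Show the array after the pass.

After pass 1: [0, 0, 16, 20] (1 swaps)
Total swaps: 1


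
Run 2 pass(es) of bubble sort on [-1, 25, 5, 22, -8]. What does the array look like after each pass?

After pass 1: [-1, 5, 22, -8, 25] (3 swaps)
After pass 2: [-1, 5, -8, 22, 25] (1 swaps)
Total swaps: 4


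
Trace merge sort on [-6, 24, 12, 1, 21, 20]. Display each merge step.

Divide and conquer:
  Merge [24] + [12] -> [12, 24]
  Merge [-6] + [12, 24] -> [-6, 12, 24]
  Merge [21] + [20] -> [20, 21]
  Merge [1] + [20, 21] -> [1, 20, 21]
  Merge [-6, 12, 24] + [1, 20, 21] -> [-6, 1, 12, 20, 21, 24]


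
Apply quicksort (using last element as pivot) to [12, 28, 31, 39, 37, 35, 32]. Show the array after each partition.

Partition 1: pivot=32 at index 3 -> [12, 28, 31, 32, 37, 35, 39]
Partition 2: pivot=31 at index 2 -> [12, 28, 31, 32, 37, 35, 39]
Partition 3: pivot=28 at index 1 -> [12, 28, 31, 32, 37, 35, 39]
Partition 4: pivot=39 at index 6 -> [12, 28, 31, 32, 37, 35, 39]
Partition 5: pivot=35 at index 4 -> [12, 28, 31, 32, 35, 37, 39]


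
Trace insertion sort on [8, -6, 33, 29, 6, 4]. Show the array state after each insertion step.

First element 8 is already 'sorted'
Insert -6: shifted 1 elements -> [-6, 8, 33, 29, 6, 4]
Insert 33: shifted 0 elements -> [-6, 8, 33, 29, 6, 4]
Insert 29: shifted 1 elements -> [-6, 8, 29, 33, 6, 4]
Insert 6: shifted 3 elements -> [-6, 6, 8, 29, 33, 4]
Insert 4: shifted 4 elements -> [-6, 4, 6, 8, 29, 33]


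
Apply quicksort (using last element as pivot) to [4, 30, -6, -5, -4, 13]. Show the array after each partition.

Partition 1: pivot=13 at index 4 -> [4, -6, -5, -4, 13, 30]
Partition 2: pivot=-4 at index 2 -> [-6, -5, -4, 4, 13, 30]
Partition 3: pivot=-5 at index 1 -> [-6, -5, -4, 4, 13, 30]


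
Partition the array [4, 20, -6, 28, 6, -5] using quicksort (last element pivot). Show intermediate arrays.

Partition 1: pivot=-5 at index 1 -> [-6, -5, 4, 28, 6, 20]
Partition 2: pivot=20 at index 4 -> [-6, -5, 4, 6, 20, 28]
Partition 3: pivot=6 at index 3 -> [-6, -5, 4, 6, 20, 28]


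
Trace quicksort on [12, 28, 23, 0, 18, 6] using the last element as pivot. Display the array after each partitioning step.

Partition 1: pivot=6 at index 1 -> [0, 6, 23, 12, 18, 28]
Partition 2: pivot=28 at index 5 -> [0, 6, 23, 12, 18, 28]
Partition 3: pivot=18 at index 3 -> [0, 6, 12, 18, 23, 28]


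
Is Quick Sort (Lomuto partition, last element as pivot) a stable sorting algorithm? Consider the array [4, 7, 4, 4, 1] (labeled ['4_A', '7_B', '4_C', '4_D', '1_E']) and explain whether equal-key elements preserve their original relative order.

Trace Quick Sort on the labeled array (the key is the number; the letter only tracks identity):
  Partition indices 0..4 around pivot 1_E -> [1_E, 7_B, 4_C, 4_D, 4_A]
  Partition indices 1..4 around pivot 4_A -> [1_E, 4_C, 4_D, 4_A, 7_B]
  Partition indices 1..2 around pivot 4_D -> [1_E, 4_C, 4_D, 4_A, 7_B]
Final order: [1_E, 4_C, 4_D, 4_A, 7_B]
Equal keys:
  value 4: originally 4_A, 4_C, 4_D; after sorting 4_C, 4_D, 4_A -> order changed
Equal keys were reordered, so Quick Sort is not stable: partition swaps elements across long distances and can reorder equal keys. (One such input is enough; an unstable sort may happen to preserve order on other inputs, but it gives no guarantee.)
Answer: Not stable


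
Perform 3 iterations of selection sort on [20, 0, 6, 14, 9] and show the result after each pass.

Pass 1: Select minimum 0 at index 1, swap -> [0, 20, 6, 14, 9]
Pass 2: Select minimum 6 at index 2, swap -> [0, 6, 20, 14, 9]
Pass 3: Select minimum 9 at index 4, swap -> [0, 6, 9, 14, 20]


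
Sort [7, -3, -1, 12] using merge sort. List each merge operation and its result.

Divide and conquer:
  Merge [7] + [-3] -> [-3, 7]
  Merge [-1] + [12] -> [-1, 12]
  Merge [-3, 7] + [-1, 12] -> [-3, -1, 7, 12]


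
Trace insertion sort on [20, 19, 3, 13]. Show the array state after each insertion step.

First element 20 is already 'sorted'
Insert 19: shifted 1 elements -> [19, 20, 3, 13]
Insert 3: shifted 2 elements -> [3, 19, 20, 13]
Insert 13: shifted 2 elements -> [3, 13, 19, 20]


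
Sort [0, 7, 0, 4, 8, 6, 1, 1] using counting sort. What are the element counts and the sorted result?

Count array: [2, 2, 0, 0, 1, 0, 1, 1, 1]
(count[i] = number of elements equal to i)
Cumulative count: [2, 4, 4, 4, 5, 5, 6, 7, 8]
Sorted: [0, 0, 1, 1, 4, 6, 7, 8]


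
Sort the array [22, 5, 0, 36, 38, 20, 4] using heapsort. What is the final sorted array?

Build heap: [38, 36, 20, 22, 5, 0, 4]
Extract 38: [36, 22, 20, 4, 5, 0, 38]
Extract 36: [22, 5, 20, 4, 0, 36, 38]
Extract 22: [20, 5, 0, 4, 22, 36, 38]
Extract 20: [5, 4, 0, 20, 22, 36, 38]
Extract 5: [4, 0, 5, 20, 22, 36, 38]
Extract 4: [0, 4, 5, 20, 22, 36, 38]


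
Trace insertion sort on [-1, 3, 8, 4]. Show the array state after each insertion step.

First element -1 is already 'sorted'
Insert 3: shifted 0 elements -> [-1, 3, 8, 4]
Insert 8: shifted 0 elements -> [-1, 3, 8, 4]
Insert 4: shifted 1 elements -> [-1, 3, 4, 8]


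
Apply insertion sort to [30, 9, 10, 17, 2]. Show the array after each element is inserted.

First element 30 is already 'sorted'
Insert 9: shifted 1 elements -> [9, 30, 10, 17, 2]
Insert 10: shifted 1 elements -> [9, 10, 30, 17, 2]
Insert 17: shifted 1 elements -> [9, 10, 17, 30, 2]
Insert 2: shifted 4 elements -> [2, 9, 10, 17, 30]


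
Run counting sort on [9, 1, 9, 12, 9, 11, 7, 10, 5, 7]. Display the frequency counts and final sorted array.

Count array: [0, 1, 0, 0, 0, 1, 0, 2, 0, 3, 1, 1, 1]
(count[i] = number of elements equal to i)
Cumulative count: [0, 1, 1, 1, 1, 2, 2, 4, 4, 7, 8, 9, 10]
Sorted: [1, 5, 7, 7, 9, 9, 9, 10, 11, 12]


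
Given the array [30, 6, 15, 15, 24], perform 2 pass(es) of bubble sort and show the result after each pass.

After pass 1: [6, 15, 15, 24, 30] (4 swaps)
After pass 2: [6, 15, 15, 24, 30] (0 swaps)
Total swaps: 4


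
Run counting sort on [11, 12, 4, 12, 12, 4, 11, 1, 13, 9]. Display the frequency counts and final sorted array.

Count array: [0, 1, 0, 0, 2, 0, 0, 0, 0, 1, 0, 2, 3, 1]
(count[i] = number of elements equal to i)
Cumulative count: [0, 1, 1, 1, 3, 3, 3, 3, 3, 4, 4, 6, 9, 10]
Sorted: [1, 4, 4, 9, 11, 11, 12, 12, 12, 13]


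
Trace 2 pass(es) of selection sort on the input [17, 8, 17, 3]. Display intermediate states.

Pass 1: Select minimum 3 at index 3, swap -> [3, 8, 17, 17]
Pass 2: Select minimum 8 at index 1, swap -> [3, 8, 17, 17]


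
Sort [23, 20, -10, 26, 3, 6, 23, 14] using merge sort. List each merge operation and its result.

Divide and conquer:
  Merge [23] + [20] -> [20, 23]
  Merge [-10] + [26] -> [-10, 26]
  Merge [20, 23] + [-10, 26] -> [-10, 20, 23, 26]
  Merge [3] + [6] -> [3, 6]
  Merge [23] + [14] -> [14, 23]
  Merge [3, 6] + [14, 23] -> [3, 6, 14, 23]
  Merge [-10, 20, 23, 26] + [3, 6, 14, 23] -> [-10, 3, 6, 14, 20, 23, 23, 26]


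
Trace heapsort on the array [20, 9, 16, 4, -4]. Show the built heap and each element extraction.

Build heap: [20, 9, 16, 4, -4]
Extract 20: [16, 9, -4, 4, 20]
Extract 16: [9, 4, -4, 16, 20]
Extract 9: [4, -4, 9, 16, 20]
Extract 4: [-4, 4, 9, 16, 20]


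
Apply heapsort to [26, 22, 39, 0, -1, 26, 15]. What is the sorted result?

Build heap: [39, 22, 26, 0, -1, 26, 15]
Extract 39: [26, 22, 26, 0, -1, 15, 39]
Extract 26: [26, 22, 15, 0, -1, 26, 39]
Extract 26: [22, 0, 15, -1, 26, 26, 39]
Extract 22: [15, 0, -1, 22, 26, 26, 39]
Extract 15: [0, -1, 15, 22, 26, 26, 39]
Extract 0: [-1, 0, 15, 22, 26, 26, 39]


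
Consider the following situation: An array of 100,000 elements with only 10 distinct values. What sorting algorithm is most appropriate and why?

Best choice: 3-way quicksort or Counting sort
Reason: 3-way (Dutch national flag) partitioning groups every copy of the pivot together, so with only d=10 distinct keys quicksort finishes in O(n log d) expected time, which is effectively linear; counting sort runs in O(n + k) where k is the size of the key range (not the number of distinct values), so it is linear when the 10 values are integers drawn from a small known range


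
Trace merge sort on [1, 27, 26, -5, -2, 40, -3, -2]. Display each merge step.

Divide and conquer:
  Merge [1] + [27] -> [1, 27]
  Merge [26] + [-5] -> [-5, 26]
  Merge [1, 27] + [-5, 26] -> [-5, 1, 26, 27]
  Merge [-2] + [40] -> [-2, 40]
  Merge [-3] + [-2] -> [-3, -2]
  Merge [-2, 40] + [-3, -2] -> [-3, -2, -2, 40]
  Merge [-5, 1, 26, 27] + [-3, -2, -2, 40] -> [-5, -3, -2, -2, 1, 26, 27, 40]


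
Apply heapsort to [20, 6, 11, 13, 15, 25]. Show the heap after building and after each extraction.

Build heap: [25, 15, 20, 13, 6, 11]
Extract 25: [20, 15, 11, 13, 6, 25]
Extract 20: [15, 13, 11, 6, 20, 25]
Extract 15: [13, 6, 11, 15, 20, 25]
Extract 13: [11, 6, 13, 15, 20, 25]
Extract 11: [6, 11, 13, 15, 20, 25]


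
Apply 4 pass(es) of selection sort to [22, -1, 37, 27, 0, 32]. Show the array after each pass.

Pass 1: Select minimum -1 at index 1, swap -> [-1, 22, 37, 27, 0, 32]
Pass 2: Select minimum 0 at index 4, swap -> [-1, 0, 37, 27, 22, 32]
Pass 3: Select minimum 22 at index 4, swap -> [-1, 0, 22, 27, 37, 32]
Pass 4: Select minimum 27 at index 3, swap -> [-1, 0, 22, 27, 37, 32]


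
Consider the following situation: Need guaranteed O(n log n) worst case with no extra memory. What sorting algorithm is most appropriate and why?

Best choice: Heapsort
Reason: Heapsort is O(n log n) worst case and sorts in-place; quicksort can degrade to O(n^2)


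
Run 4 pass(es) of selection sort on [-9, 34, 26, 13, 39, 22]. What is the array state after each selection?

Pass 1: Select minimum -9 at index 0, swap -> [-9, 34, 26, 13, 39, 22]
Pass 2: Select minimum 13 at index 3, swap -> [-9, 13, 26, 34, 39, 22]
Pass 3: Select minimum 22 at index 5, swap -> [-9, 13, 22, 34, 39, 26]
Pass 4: Select minimum 26 at index 5, swap -> [-9, 13, 22, 26, 39, 34]


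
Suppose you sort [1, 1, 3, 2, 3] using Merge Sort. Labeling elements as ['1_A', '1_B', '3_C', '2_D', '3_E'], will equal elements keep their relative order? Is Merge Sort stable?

Trace Merge Sort on the labeled array (the key is the number; the letter only tracks identity):
  Merge [1_A] + [1_B] -> [1_A, 1_B]
  Merge [2_D] + [3_E] -> [2_D, 3_E]
  Merge [3_C] + [2_D, 3_E] -> [2_D, 3_C, 3_E]
  Merge [1_A, 1_B] + [2_D, 3_C, 3_E] -> [1_A, 1_B, 2_D, 3_C, 3_E]
Final order: [1_A, 1_B, 2_D, 3_C, 3_E]
Equal keys:
  value 1: originally 1_A, 1_B; after sorting 1_A, 1_B -> order preserved
  value 3: originally 3_C, 3_E; after sorting 3_C, 3_E -> order preserved
All equal keys kept their original relative order. Merge Sort is stable: when the heads of the two halves are equal the merge takes from the left half first.
Answer: Stable


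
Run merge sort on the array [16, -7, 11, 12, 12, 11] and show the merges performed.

Divide and conquer:
  Merge [-7] + [11] -> [-7, 11]
  Merge [16] + [-7, 11] -> [-7, 11, 16]
  Merge [12] + [11] -> [11, 12]
  Merge [12] + [11, 12] -> [11, 12, 12]
  Merge [-7, 11, 16] + [11, 12, 12] -> [-7, 11, 11, 12, 12, 16]


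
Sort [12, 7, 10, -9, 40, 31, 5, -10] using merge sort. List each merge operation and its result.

Divide and conquer:
  Merge [12] + [7] -> [7, 12]
  Merge [10] + [-9] -> [-9, 10]
  Merge [7, 12] + [-9, 10] -> [-9, 7, 10, 12]
  Merge [40] + [31] -> [31, 40]
  Merge [5] + [-10] -> [-10, 5]
  Merge [31, 40] + [-10, 5] -> [-10, 5, 31, 40]
  Merge [-9, 7, 10, 12] + [-10, 5, 31, 40] -> [-10, -9, 5, 7, 10, 12, 31, 40]


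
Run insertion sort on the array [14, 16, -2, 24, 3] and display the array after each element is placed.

First element 14 is already 'sorted'
Insert 16: shifted 0 elements -> [14, 16, -2, 24, 3]
Insert -2: shifted 2 elements -> [-2, 14, 16, 24, 3]
Insert 24: shifted 0 elements -> [-2, 14, 16, 24, 3]
Insert 3: shifted 3 elements -> [-2, 3, 14, 16, 24]


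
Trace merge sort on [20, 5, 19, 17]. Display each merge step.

Divide and conquer:
  Merge [20] + [5] -> [5, 20]
  Merge [19] + [17] -> [17, 19]
  Merge [5, 20] + [17, 19] -> [5, 17, 19, 20]


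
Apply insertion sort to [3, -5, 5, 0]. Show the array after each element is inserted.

First element 3 is already 'sorted'
Insert -5: shifted 1 elements -> [-5, 3, 5, 0]
Insert 5: shifted 0 elements -> [-5, 3, 5, 0]
Insert 0: shifted 2 elements -> [-5, 0, 3, 5]


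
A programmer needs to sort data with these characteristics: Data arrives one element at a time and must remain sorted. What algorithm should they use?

Best choice: Insertion sort
Reason: Insertion sort naturally handles online/streaming input by inserting each new element into sorted position


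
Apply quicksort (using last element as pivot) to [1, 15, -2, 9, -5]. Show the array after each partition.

Partition 1: pivot=-5 at index 0 -> [-5, 15, -2, 9, 1]
Partition 2: pivot=1 at index 2 -> [-5, -2, 1, 9, 15]
Partition 3: pivot=15 at index 4 -> [-5, -2, 1, 9, 15]


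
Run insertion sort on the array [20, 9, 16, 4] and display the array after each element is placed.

First element 20 is already 'sorted'
Insert 9: shifted 1 elements -> [9, 20, 16, 4]
Insert 16: shifted 1 elements -> [9, 16, 20, 4]
Insert 4: shifted 3 elements -> [4, 9, 16, 20]


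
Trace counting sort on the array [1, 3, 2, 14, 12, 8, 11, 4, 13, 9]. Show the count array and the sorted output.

Count array: [0, 1, 1, 1, 1, 0, 0, 0, 1, 1, 0, 1, 1, 1, 1]
(count[i] = number of elements equal to i)
Cumulative count: [0, 1, 2, 3, 4, 4, 4, 4, 5, 6, 6, 7, 8, 9, 10]
Sorted: [1, 2, 3, 4, 8, 9, 11, 12, 13, 14]


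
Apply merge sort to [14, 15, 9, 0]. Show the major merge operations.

Divide and conquer:
  Merge [14] + [15] -> [14, 15]
  Merge [9] + [0] -> [0, 9]
  Merge [14, 15] + [0, 9] -> [0, 9, 14, 15]


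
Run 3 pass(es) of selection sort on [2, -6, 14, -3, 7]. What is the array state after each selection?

Pass 1: Select minimum -6 at index 1, swap -> [-6, 2, 14, -3, 7]
Pass 2: Select minimum -3 at index 3, swap -> [-6, -3, 14, 2, 7]
Pass 3: Select minimum 2 at index 3, swap -> [-6, -3, 2, 14, 7]


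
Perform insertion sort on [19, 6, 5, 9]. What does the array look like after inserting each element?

First element 19 is already 'sorted'
Insert 6: shifted 1 elements -> [6, 19, 5, 9]
Insert 5: shifted 2 elements -> [5, 6, 19, 9]
Insert 9: shifted 1 elements -> [5, 6, 9, 19]


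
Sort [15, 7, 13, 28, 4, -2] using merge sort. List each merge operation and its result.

Divide and conquer:
  Merge [7] + [13] -> [7, 13]
  Merge [15] + [7, 13] -> [7, 13, 15]
  Merge [4] + [-2] -> [-2, 4]
  Merge [28] + [-2, 4] -> [-2, 4, 28]
  Merge [7, 13, 15] + [-2, 4, 28] -> [-2, 4, 7, 13, 15, 28]


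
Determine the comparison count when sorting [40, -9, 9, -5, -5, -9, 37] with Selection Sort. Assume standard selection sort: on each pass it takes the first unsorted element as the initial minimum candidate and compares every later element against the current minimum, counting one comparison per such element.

Pass 1: scan indices 1..6 for the minimum = 6 comparison(s); min is -9, place at index 0 -> [-9, 40, 9, -5, -5, -9, 37]
Pass 2: scan indices 2..6 for the minimum = 5 comparison(s); min is -9, place at index 1 -> [-9, -9, 9, -5, -5, 40, 37]
Pass 3: scan indices 3..6 for the minimum = 4 comparison(s); min is -5, place at index 2 -> [-9, -9, -5, 9, -5, 40, 37]
Pass 4: scan indices 4..6 for the minimum = 3 comparison(s); min is -5, place at index 3 -> [-9, -9, -5, -5, 9, 40, 37]
Pass 5: scan indices 5..6 for the minimum = 2 comparison(s); min is 9, place at index 4 -> [-9, -9, -5, -5, 9, 40, 37]
Pass 6: scan indices 6..6 for the minimum = 1 comparison(s); min is 37, place at index 5 -> [-9, -9, -5, -5, 9, 37, 40]
Selection sort always scans the whole unsorted suffix, so the count is (n-1) + (n-2) + ... + 1 = n(n-1)/2 = 7*6/2 = 21 regardless of the input order.
Total comparisons: 6 + 5 + 4 + 3 + 2 + 1 = 21


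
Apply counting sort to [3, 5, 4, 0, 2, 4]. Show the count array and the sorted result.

Count array: [1, 0, 1, 1, 2, 1]
(count[i] = number of elements equal to i)
Cumulative count: [1, 1, 2, 3, 5, 6]
Sorted: [0, 2, 3, 4, 4, 5]


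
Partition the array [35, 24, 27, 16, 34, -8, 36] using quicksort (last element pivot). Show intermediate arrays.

Partition 1: pivot=36 at index 6 -> [35, 24, 27, 16, 34, -8, 36]
Partition 2: pivot=-8 at index 0 -> [-8, 24, 27, 16, 34, 35, 36]
Partition 3: pivot=35 at index 5 -> [-8, 24, 27, 16, 34, 35, 36]
Partition 4: pivot=34 at index 4 -> [-8, 24, 27, 16, 34, 35, 36]
Partition 5: pivot=16 at index 1 -> [-8, 16, 27, 24, 34, 35, 36]
Partition 6: pivot=24 at index 2 -> [-8, 16, 24, 27, 34, 35, 36]


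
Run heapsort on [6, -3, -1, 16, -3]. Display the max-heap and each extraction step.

Build heap: [16, 6, -1, -3, -3]
Extract 16: [6, -3, -1, -3, 16]
Extract 6: [-1, -3, -3, 6, 16]
Extract -1: [-3, -3, -1, 6, 16]
Extract -3: [-3, -3, -1, 6, 16]


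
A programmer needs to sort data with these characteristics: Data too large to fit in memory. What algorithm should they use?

Best choice: External merge sort
Reason: Minimizes disk I/O by sequential reads/writes


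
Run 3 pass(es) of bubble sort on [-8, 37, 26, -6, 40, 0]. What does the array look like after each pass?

After pass 1: [-8, 26, -6, 37, 0, 40] (3 swaps)
After pass 2: [-8, -6, 26, 0, 37, 40] (2 swaps)
After pass 3: [-8, -6, 0, 26, 37, 40] (1 swaps)
Total swaps: 6


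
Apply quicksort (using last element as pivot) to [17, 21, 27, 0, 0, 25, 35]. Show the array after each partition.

Partition 1: pivot=35 at index 6 -> [17, 21, 27, 0, 0, 25, 35]
Partition 2: pivot=25 at index 4 -> [17, 21, 0, 0, 25, 27, 35]
Partition 3: pivot=0 at index 1 -> [0, 0, 17, 21, 25, 27, 35]
Partition 4: pivot=21 at index 3 -> [0, 0, 17, 21, 25, 27, 35]


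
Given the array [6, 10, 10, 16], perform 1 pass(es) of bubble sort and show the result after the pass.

After pass 1: [6, 10, 10, 16] (0 swaps)
Total swaps: 0


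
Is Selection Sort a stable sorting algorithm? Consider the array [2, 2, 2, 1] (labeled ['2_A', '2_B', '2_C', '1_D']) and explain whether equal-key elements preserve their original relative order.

Trace Selection Sort on the labeled array (the key is the number; the letter only tracks identity):
  Pass 1: minimum of unsorted part is 1_D at index 3; swap it with 2_A at index 0 -> [1_D, 2_B, 2_C, 2_A]
  Pass 2: minimum 2_B is already at index 1; no swap -> [1_D, 2_B, 2_C, 2_A]
  Pass 3: minimum 2_C is already at index 2; no swap -> [1_D, 2_B, 2_C, 2_A]
Final order: [1_D, 2_B, 2_C, 2_A]
Equal keys:
  value 2: originally 2_A, 2_B, 2_C; after sorting 2_B, 2_C, 2_A -> order changed
Equal keys were reordered, so Selection Sort is not stable: the long-range swap that moves the minimum into place can carry an element past an equal key. (One such input is enough; an unstable sort may happen to preserve order on other inputs, but it gives no guarantee.)
Answer: Not stable


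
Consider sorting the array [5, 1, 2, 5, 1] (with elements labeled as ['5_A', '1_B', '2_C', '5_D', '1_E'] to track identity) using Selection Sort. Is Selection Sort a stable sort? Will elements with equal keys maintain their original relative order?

Trace Selection Sort on the labeled array (the key is the number; the letter only tracks identity):
  Pass 1: minimum of unsorted part is 1_B at index 1; swap it with 5_A at index 0 -> [1_B, 5_A, 2_C, 5_D, 1_E]
  Pass 2: minimum of unsorted part is 1_E at index 4; swap it with 5_A at index 1 -> [1_B, 1_E, 2_C, 5_D, 5_A]
  Pass 3: minimum 2_C is already at index 2; no swap -> [1_B, 1_E, 2_C, 5_D, 5_A]
  Pass 4: minimum 5_D is already at index 3; no swap -> [1_B, 1_E, 2_C, 5_D, 5_A]
Final order: [1_B, 1_E, 2_C, 5_D, 5_A]
Equal keys:
  value 1: originally 1_B, 1_E; after sorting 1_B, 1_E -> order preserved
  value 5: originally 5_A, 5_D; after sorting 5_D, 5_A -> order changed
Equal keys were reordered, so Selection Sort is not stable: the long-range swap that moves the minimum into place can carry an element past an equal key. (One such input is enough; an unstable sort may happen to preserve order on other inputs, but it gives no guarantee.)
Answer: Not stable


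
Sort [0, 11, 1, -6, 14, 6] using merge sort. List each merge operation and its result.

Divide and conquer:
  Merge [11] + [1] -> [1, 11]
  Merge [0] + [1, 11] -> [0, 1, 11]
  Merge [14] + [6] -> [6, 14]
  Merge [-6] + [6, 14] -> [-6, 6, 14]
  Merge [0, 1, 11] + [-6, 6, 14] -> [-6, 0, 1, 6, 11, 14]


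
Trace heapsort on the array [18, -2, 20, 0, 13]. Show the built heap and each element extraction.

Build heap: [20, 13, 18, 0, -2]
Extract 20: [18, 13, -2, 0, 20]
Extract 18: [13, 0, -2, 18, 20]
Extract 13: [0, -2, 13, 18, 20]
Extract 0: [-2, 0, 13, 18, 20]


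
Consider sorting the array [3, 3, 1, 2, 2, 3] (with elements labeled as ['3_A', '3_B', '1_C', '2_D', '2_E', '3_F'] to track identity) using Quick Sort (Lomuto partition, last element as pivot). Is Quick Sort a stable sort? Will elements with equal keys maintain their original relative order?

Trace Quick Sort on the labeled array (the key is the number; the letter only tracks identity):
  Partition indices 0..5 around pivot 3_F -> [3_A, 3_B, 1_C, 2_D, 2_E, 3_F]
  Partition indices 0..4 around pivot 2_E -> [1_C, 2_D, 2_E, 3_B, 3_A, 3_F]
  Partition indices 0..1 around pivot 2_D -> [1_C, 2_D, 2_E, 3_B, 3_A, 3_F]
  Partition indices 3..4 around pivot 3_A -> [1_C, 2_D, 2_E, 3_B, 3_A, 3_F]
Final order: [1_C, 2_D, 2_E, 3_B, 3_A, 3_F]
Equal keys:
  value 2: originally 2_D, 2_E; after sorting 2_D, 2_E -> order preserved
  value 3: originally 3_A, 3_B, 3_F; after sorting 3_B, 3_A, 3_F -> order changed
Equal keys were reordered, so Quick Sort is not stable: partition swaps elements across long distances and can reorder equal keys. (One such input is enough; an unstable sort may happen to preserve order on other inputs, but it gives no guarantee.)
Answer: Not stable


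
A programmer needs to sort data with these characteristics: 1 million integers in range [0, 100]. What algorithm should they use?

Best choice: Counting sort
Reason: O(n + k) where k=100 is small; linear time beats O(n log n)


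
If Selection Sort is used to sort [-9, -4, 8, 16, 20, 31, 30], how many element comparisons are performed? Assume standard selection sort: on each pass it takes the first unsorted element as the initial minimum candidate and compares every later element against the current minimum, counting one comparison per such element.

Pass 1: scan indices 1..6 for the minimum = 6 comparison(s); min is -9, place at index 0 -> [-9, -4, 8, 16, 20, 31, 30]
Pass 2: scan indices 2..6 for the minimum = 5 comparison(s); min is -4, place at index 1 -> [-9, -4, 8, 16, 20, 31, 30]
Pass 3: scan indices 3..6 for the minimum = 4 comparison(s); min is 8, place at index 2 -> [-9, -4, 8, 16, 20, 31, 30]
Pass 4: scan indices 4..6 for the minimum = 3 comparison(s); min is 16, place at index 3 -> [-9, -4, 8, 16, 20, 31, 30]
Pass 5: scan indices 5..6 for the minimum = 2 comparison(s); min is 20, place at index 4 -> [-9, -4, 8, 16, 20, 31, 30]
Pass 6: scan indices 6..6 for the minimum = 1 comparison(s); min is 30, place at index 5 -> [-9, -4, 8, 16, 20, 30, 31]
Selection sort always scans the whole unsorted suffix, so the count is (n-1) + (n-2) + ... + 1 = n(n-1)/2 = 7*6/2 = 21 regardless of the input order.
Total comparisons: 6 + 5 + 4 + 3 + 2 + 1 = 21


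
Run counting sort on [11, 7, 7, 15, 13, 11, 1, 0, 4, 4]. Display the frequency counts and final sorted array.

Count array: [1, 1, 0, 0, 2, 0, 0, 2, 0, 0, 0, 2, 0, 1, 0, 1]
(count[i] = number of elements equal to i)
Cumulative count: [1, 2, 2, 2, 4, 4, 4, 6, 6, 6, 6, 8, 8, 9, 9, 10]
Sorted: [0, 1, 4, 4, 7, 7, 11, 11, 13, 15]


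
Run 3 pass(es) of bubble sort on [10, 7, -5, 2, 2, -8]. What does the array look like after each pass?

After pass 1: [7, -5, 2, 2, -8, 10] (5 swaps)
After pass 2: [-5, 2, 2, -8, 7, 10] (4 swaps)
After pass 3: [-5, 2, -8, 2, 7, 10] (1 swaps)
Total swaps: 10


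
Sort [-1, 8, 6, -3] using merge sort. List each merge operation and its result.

Divide and conquer:
  Merge [-1] + [8] -> [-1, 8]
  Merge [6] + [-3] -> [-3, 6]
  Merge [-1, 8] + [-3, 6] -> [-3, -1, 6, 8]


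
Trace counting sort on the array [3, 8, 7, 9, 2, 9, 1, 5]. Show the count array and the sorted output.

Count array: [0, 1, 1, 1, 0, 1, 0, 1, 1, 2]
(count[i] = number of elements equal to i)
Cumulative count: [0, 1, 2, 3, 3, 4, 4, 5, 6, 8]
Sorted: [1, 2, 3, 5, 7, 8, 9, 9]


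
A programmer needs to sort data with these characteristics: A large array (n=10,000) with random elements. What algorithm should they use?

Best choice: Quicksort or Mergesort
Reason: Both have O(n log n) average case; quicksort has lower constant factors


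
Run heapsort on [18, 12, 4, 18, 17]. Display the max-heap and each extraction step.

Build heap: [18, 18, 4, 12, 17]
Extract 18: [18, 17, 4, 12, 18]
Extract 18: [17, 12, 4, 18, 18]
Extract 17: [12, 4, 17, 18, 18]
Extract 12: [4, 12, 17, 18, 18]


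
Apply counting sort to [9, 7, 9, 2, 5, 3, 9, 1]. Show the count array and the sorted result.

Count array: [0, 1, 1, 1, 0, 1, 0, 1, 0, 3]
(count[i] = number of elements equal to i)
Cumulative count: [0, 1, 2, 3, 3, 4, 4, 5, 5, 8]
Sorted: [1, 2, 3, 5, 7, 9, 9, 9]


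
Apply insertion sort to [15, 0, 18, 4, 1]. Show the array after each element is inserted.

First element 15 is already 'sorted'
Insert 0: shifted 1 elements -> [0, 15, 18, 4, 1]
Insert 18: shifted 0 elements -> [0, 15, 18, 4, 1]
Insert 4: shifted 2 elements -> [0, 4, 15, 18, 1]
Insert 1: shifted 3 elements -> [0, 1, 4, 15, 18]


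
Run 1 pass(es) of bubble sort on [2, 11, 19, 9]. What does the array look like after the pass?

After pass 1: [2, 11, 9, 19] (1 swaps)
Total swaps: 1


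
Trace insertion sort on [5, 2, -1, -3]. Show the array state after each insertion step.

First element 5 is already 'sorted'
Insert 2: shifted 1 elements -> [2, 5, -1, -3]
Insert -1: shifted 2 elements -> [-1, 2, 5, -3]
Insert -3: shifted 3 elements -> [-3, -1, 2, 5]


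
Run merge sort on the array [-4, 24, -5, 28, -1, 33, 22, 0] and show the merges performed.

Divide and conquer:
  Merge [-4] + [24] -> [-4, 24]
  Merge [-5] + [28] -> [-5, 28]
  Merge [-4, 24] + [-5, 28] -> [-5, -4, 24, 28]
  Merge [-1] + [33] -> [-1, 33]
  Merge [22] + [0] -> [0, 22]
  Merge [-1, 33] + [0, 22] -> [-1, 0, 22, 33]
  Merge [-5, -4, 24, 28] + [-1, 0, 22, 33] -> [-5, -4, -1, 0, 22, 24, 28, 33]


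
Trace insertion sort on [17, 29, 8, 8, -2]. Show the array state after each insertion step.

First element 17 is already 'sorted'
Insert 29: shifted 0 elements -> [17, 29, 8, 8, -2]
Insert 8: shifted 2 elements -> [8, 17, 29, 8, -2]
Insert 8: shifted 2 elements -> [8, 8, 17, 29, -2]
Insert -2: shifted 4 elements -> [-2, 8, 8, 17, 29]


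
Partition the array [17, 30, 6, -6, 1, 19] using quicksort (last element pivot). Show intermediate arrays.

Partition 1: pivot=19 at index 4 -> [17, 6, -6, 1, 19, 30]
Partition 2: pivot=1 at index 1 -> [-6, 1, 17, 6, 19, 30]
Partition 3: pivot=6 at index 2 -> [-6, 1, 6, 17, 19, 30]


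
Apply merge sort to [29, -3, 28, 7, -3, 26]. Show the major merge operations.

Divide and conquer:
  Merge [-3] + [28] -> [-3, 28]
  Merge [29] + [-3, 28] -> [-3, 28, 29]
  Merge [-3] + [26] -> [-3, 26]
  Merge [7] + [-3, 26] -> [-3, 7, 26]
  Merge [-3, 28, 29] + [-3, 7, 26] -> [-3, -3, 7, 26, 28, 29]


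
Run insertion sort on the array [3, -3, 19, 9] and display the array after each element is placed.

First element 3 is already 'sorted'
Insert -3: shifted 1 elements -> [-3, 3, 19, 9]
Insert 19: shifted 0 elements -> [-3, 3, 19, 9]
Insert 9: shifted 1 elements -> [-3, 3, 9, 19]


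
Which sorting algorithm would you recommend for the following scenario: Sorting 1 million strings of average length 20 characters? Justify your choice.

Best choice: MSD radix sort or Mergesort
Reason: MSD radix sort is a non-comparison sort that buckets the strings by successive character positions, running in time proportional to the total number of characters examined rather than O(n log n) string comparisons; mergesort is a stable O(n log n)-comparison alternative that works for arbitrary variable-length keys


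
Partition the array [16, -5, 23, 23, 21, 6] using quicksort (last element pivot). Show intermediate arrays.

Partition 1: pivot=6 at index 1 -> [-5, 6, 23, 23, 21, 16]
Partition 2: pivot=16 at index 2 -> [-5, 6, 16, 23, 21, 23]
Partition 3: pivot=23 at index 5 -> [-5, 6, 16, 23, 21, 23]
Partition 4: pivot=21 at index 3 -> [-5, 6, 16, 21, 23, 23]


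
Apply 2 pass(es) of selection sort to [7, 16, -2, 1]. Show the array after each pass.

Pass 1: Select minimum -2 at index 2, swap -> [-2, 16, 7, 1]
Pass 2: Select minimum 1 at index 3, swap -> [-2, 1, 7, 16]


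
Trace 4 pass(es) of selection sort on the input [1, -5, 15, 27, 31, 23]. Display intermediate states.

Pass 1: Select minimum -5 at index 1, swap -> [-5, 1, 15, 27, 31, 23]
Pass 2: Select minimum 1 at index 1, swap -> [-5, 1, 15, 27, 31, 23]
Pass 3: Select minimum 15 at index 2, swap -> [-5, 1, 15, 27, 31, 23]
Pass 4: Select minimum 23 at index 5, swap -> [-5, 1, 15, 23, 31, 27]


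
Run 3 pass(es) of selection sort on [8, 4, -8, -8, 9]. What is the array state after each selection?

Pass 1: Select minimum -8 at index 2, swap -> [-8, 4, 8, -8, 9]
Pass 2: Select minimum -8 at index 3, swap -> [-8, -8, 8, 4, 9]
Pass 3: Select minimum 4 at index 3, swap -> [-8, -8, 4, 8, 9]


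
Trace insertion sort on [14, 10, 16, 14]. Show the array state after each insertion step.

First element 14 is already 'sorted'
Insert 10: shifted 1 elements -> [10, 14, 16, 14]
Insert 16: shifted 0 elements -> [10, 14, 16, 14]
Insert 14: shifted 1 elements -> [10, 14, 14, 16]


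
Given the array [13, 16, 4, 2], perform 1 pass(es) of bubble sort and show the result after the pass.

After pass 1: [13, 4, 2, 16] (2 swaps)
Total swaps: 2


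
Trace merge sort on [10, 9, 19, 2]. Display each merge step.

Divide and conquer:
  Merge [10] + [9] -> [9, 10]
  Merge [19] + [2] -> [2, 19]
  Merge [9, 10] + [2, 19] -> [2, 9, 10, 19]


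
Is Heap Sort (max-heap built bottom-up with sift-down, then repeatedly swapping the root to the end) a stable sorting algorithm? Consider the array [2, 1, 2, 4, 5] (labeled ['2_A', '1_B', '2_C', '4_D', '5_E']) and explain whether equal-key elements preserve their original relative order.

Trace Heap Sort on the labeled array (the key is the number; the letter only tracks identity):
  Build max-heap: [5_E, 4_D, 2_C, 2_A, 1_B]
  Swap root 5_E to index 4, re-heapify first 4 -> [4_D, 2_A, 2_C, 1_B, 5_E]
  Swap root 4_D to index 3, re-heapify first 3 -> [2_A, 1_B, 2_C, 4_D, 5_E]
  Swap root 2_A to index 2, re-heapify first 2 -> [2_C, 1_B, 2_A, 4_D, 5_E]
  Swap root 2_C to index 1, re-heapify first 1 -> [1_B, 2_C, 2_A, 4_D, 5_E]
Final order: [1_B, 2_C, 2_A, 4_D, 5_E]
Equal keys:
  value 2: originally 2_A, 2_C; after sorting 2_C, 2_A -> order changed
Equal keys were reordered, so Heap Sort is not stable: heap construction and root-to-end swaps move elements without regard to the original order of equal keys. (One such input is enough; an unstable sort may happen to preserve order on other inputs, but it gives no guarantee.)
Answer: Not stable


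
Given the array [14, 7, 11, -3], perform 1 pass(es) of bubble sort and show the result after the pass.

After pass 1: [7, 11, -3, 14] (3 swaps)
Total swaps: 3


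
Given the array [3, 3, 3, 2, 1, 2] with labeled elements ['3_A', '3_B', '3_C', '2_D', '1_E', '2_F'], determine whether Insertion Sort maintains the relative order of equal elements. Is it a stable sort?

Trace Insertion Sort on the labeled array (the key is the number; the letter only tracks identity):
  Insert 3_B at index 1: [3_A, 3_B, 3_C, 2_D, 1_E, 2_F]
  Insert 3_C at index 2: [3_A, 3_B, 3_C, 2_D, 1_E, 2_F]
  Insert 2_D at index 0: [2_D, 3_A, 3_B, 3_C, 1_E, 2_F]
  Insert 1_E at index 0: [1_E, 2_D, 3_A, 3_B, 3_C, 2_F]
  Insert 2_F at index 2: [1_E, 2_D, 2_F, 3_A, 3_B, 3_C]
Final order: [1_E, 2_D, 2_F, 3_A, 3_B, 3_C]
Equal keys:
  value 2: originally 2_D, 2_F; after sorting 2_D, 2_F -> order preserved
  value 3: originally 3_A, 3_B, 3_C; after sorting 3_A, 3_B, 3_C -> order preserved
All equal keys kept their original relative order. Insertion Sort is stable: elements are shifted only while they are strictly greater than the key, so a key is inserted after any equal elements already placed.
Answer: Stable


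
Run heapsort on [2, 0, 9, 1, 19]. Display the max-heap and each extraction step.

Build heap: [19, 2, 9, 1, 0]
Extract 19: [9, 2, 0, 1, 19]
Extract 9: [2, 1, 0, 9, 19]
Extract 2: [1, 0, 2, 9, 19]
Extract 1: [0, 1, 2, 9, 19]


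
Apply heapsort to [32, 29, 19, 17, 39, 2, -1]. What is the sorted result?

Build heap: [39, 32, 19, 17, 29, 2, -1]
Extract 39: [32, 29, 19, 17, -1, 2, 39]
Extract 32: [29, 17, 19, 2, -1, 32, 39]
Extract 29: [19, 17, -1, 2, 29, 32, 39]
Extract 19: [17, 2, -1, 19, 29, 32, 39]
Extract 17: [2, -1, 17, 19, 29, 32, 39]
Extract 2: [-1, 2, 17, 19, 29, 32, 39]


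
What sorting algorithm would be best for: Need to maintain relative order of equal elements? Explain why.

Best choice: Merge sort or Insertion sort
Reason: Both are stable; quicksort and heapsort are not stable


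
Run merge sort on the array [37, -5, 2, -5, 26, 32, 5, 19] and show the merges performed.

Divide and conquer:
  Merge [37] + [-5] -> [-5, 37]
  Merge [2] + [-5] -> [-5, 2]
  Merge [-5, 37] + [-5, 2] -> [-5, -5, 2, 37]
  Merge [26] + [32] -> [26, 32]
  Merge [5] + [19] -> [5, 19]
  Merge [26, 32] + [5, 19] -> [5, 19, 26, 32]
  Merge [-5, -5, 2, 37] + [5, 19, 26, 32] -> [-5, -5, 2, 5, 19, 26, 32, 37]


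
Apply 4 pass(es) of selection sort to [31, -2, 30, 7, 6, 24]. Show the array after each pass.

Pass 1: Select minimum -2 at index 1, swap -> [-2, 31, 30, 7, 6, 24]
Pass 2: Select minimum 6 at index 4, swap -> [-2, 6, 30, 7, 31, 24]
Pass 3: Select minimum 7 at index 3, swap -> [-2, 6, 7, 30, 31, 24]
Pass 4: Select minimum 24 at index 5, swap -> [-2, 6, 7, 24, 31, 30]


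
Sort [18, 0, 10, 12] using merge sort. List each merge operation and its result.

Divide and conquer:
  Merge [18] + [0] -> [0, 18]
  Merge [10] + [12] -> [10, 12]
  Merge [0, 18] + [10, 12] -> [0, 10, 12, 18]


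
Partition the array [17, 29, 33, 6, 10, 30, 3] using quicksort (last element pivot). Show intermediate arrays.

Partition 1: pivot=3 at index 0 -> [3, 29, 33, 6, 10, 30, 17]
Partition 2: pivot=17 at index 3 -> [3, 6, 10, 17, 33, 30, 29]
Partition 3: pivot=10 at index 2 -> [3, 6, 10, 17, 33, 30, 29]
Partition 4: pivot=29 at index 4 -> [3, 6, 10, 17, 29, 30, 33]
Partition 5: pivot=33 at index 6 -> [3, 6, 10, 17, 29, 30, 33]


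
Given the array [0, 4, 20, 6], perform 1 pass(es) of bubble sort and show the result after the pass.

After pass 1: [0, 4, 6, 20] (1 swaps)
Total swaps: 1


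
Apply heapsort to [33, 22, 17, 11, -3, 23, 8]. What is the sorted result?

Build heap: [33, 22, 23, 11, -3, 17, 8]
Extract 33: [23, 22, 17, 11, -3, 8, 33]
Extract 23: [22, 11, 17, 8, -3, 23, 33]
Extract 22: [17, 11, -3, 8, 22, 23, 33]
Extract 17: [11, 8, -3, 17, 22, 23, 33]
Extract 11: [8, -3, 11, 17, 22, 23, 33]
Extract 8: [-3, 8, 11, 17, 22, 23, 33]


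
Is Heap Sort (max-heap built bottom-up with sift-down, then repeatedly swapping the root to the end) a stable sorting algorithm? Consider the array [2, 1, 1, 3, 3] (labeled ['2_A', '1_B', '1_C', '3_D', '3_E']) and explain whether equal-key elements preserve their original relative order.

Trace Heap Sort on the labeled array (the key is the number; the letter only tracks identity):
  Build max-heap: [3_D, 3_E, 1_C, 1_B, 2_A]
  Swap root 3_D to index 4, re-heapify first 4 -> [3_E, 2_A, 1_C, 1_B, 3_D]
  Swap root 3_E to index 3, re-heapify first 3 -> [2_A, 1_B, 1_C, 3_E, 3_D]
  Swap root 2_A to index 2, re-heapify first 2 -> [1_C, 1_B, 2_A, 3_E, 3_D]
  Swap root 1_C to index 1, re-heapify first 1 -> [1_B, 1_C, 2_A, 3_E, 3_D]
Final order: [1_B, 1_C, 2_A, 3_E, 3_D]
Equal keys:
  value 1: originally 1_B, 1_C; after sorting 1_B, 1_C -> order preserved
  value 3: originally 3_D, 3_E; after sorting 3_E, 3_D -> order changed
Equal keys were reordered, so Heap Sort is not stable: heap construction and root-to-end swaps move elements without regard to the original order of equal keys. (One such input is enough; an unstable sort may happen to preserve order on other inputs, but it gives no guarantee.)
Answer: Not stable


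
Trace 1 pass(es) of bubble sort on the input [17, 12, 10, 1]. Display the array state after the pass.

After pass 1: [12, 10, 1, 17] (3 swaps)
Total swaps: 3


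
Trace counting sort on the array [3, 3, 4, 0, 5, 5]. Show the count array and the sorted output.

Count array: [1, 0, 0, 2, 1, 2]
(count[i] = number of elements equal to i)
Cumulative count: [1, 1, 1, 3, 4, 6]
Sorted: [0, 3, 3, 4, 5, 5]


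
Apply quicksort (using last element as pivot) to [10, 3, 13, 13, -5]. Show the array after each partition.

Partition 1: pivot=-5 at index 0 -> [-5, 3, 13, 13, 10]
Partition 2: pivot=10 at index 2 -> [-5, 3, 10, 13, 13]
Partition 3: pivot=13 at index 4 -> [-5, 3, 10, 13, 13]


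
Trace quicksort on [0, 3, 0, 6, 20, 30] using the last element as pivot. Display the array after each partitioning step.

Partition 1: pivot=30 at index 5 -> [0, 3, 0, 6, 20, 30]
Partition 2: pivot=20 at index 4 -> [0, 3, 0, 6, 20, 30]
Partition 3: pivot=6 at index 3 -> [0, 3, 0, 6, 20, 30]
Partition 4: pivot=0 at index 1 -> [0, 0, 3, 6, 20, 30]


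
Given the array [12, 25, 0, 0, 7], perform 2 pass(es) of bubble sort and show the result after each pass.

After pass 1: [12, 0, 0, 7, 25] (3 swaps)
After pass 2: [0, 0, 7, 12, 25] (3 swaps)
Total swaps: 6


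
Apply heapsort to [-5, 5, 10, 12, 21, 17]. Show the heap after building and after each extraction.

Build heap: [21, 12, 17, -5, 5, 10]
Extract 21: [17, 12, 10, -5, 5, 21]
Extract 17: [12, 5, 10, -5, 17, 21]
Extract 12: [10, 5, -5, 12, 17, 21]
Extract 10: [5, -5, 10, 12, 17, 21]
Extract 5: [-5, 5, 10, 12, 17, 21]


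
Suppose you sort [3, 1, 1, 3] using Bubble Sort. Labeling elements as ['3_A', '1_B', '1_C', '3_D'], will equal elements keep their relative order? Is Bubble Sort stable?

Trace Bubble Sort on the labeled array (the key is the number; the letter only tracks identity):
  After pass 1: [1_B, 1_C, 3_A, 3_D]
  After pass 2: [1_B, 1_C, 3_A, 3_D] (no swaps, done)
Final order: [1_B, 1_C, 3_A, 3_D]
Equal keys:
  value 1: originally 1_B, 1_C; after sorting 1_B, 1_C -> order preserved
  value 3: originally 3_A, 3_D; after sorting 3_A, 3_D -> order preserved
All equal keys kept their original relative order. Bubble Sort is stable: it only swaps adjacent elements when the left one is strictly greater, so equal keys never move past each other.
Answer: Stable


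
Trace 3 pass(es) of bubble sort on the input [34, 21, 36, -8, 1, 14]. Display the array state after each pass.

After pass 1: [21, 34, -8, 1, 14, 36] (4 swaps)
After pass 2: [21, -8, 1, 14, 34, 36] (3 swaps)
After pass 3: [-8, 1, 14, 21, 34, 36] (3 swaps)
Total swaps: 10


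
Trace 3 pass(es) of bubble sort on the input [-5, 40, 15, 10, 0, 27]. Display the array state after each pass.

After pass 1: [-5, 15, 10, 0, 27, 40] (4 swaps)
After pass 2: [-5, 10, 0, 15, 27, 40] (2 swaps)
After pass 3: [-5, 0, 10, 15, 27, 40] (1 swaps)
Total swaps: 7
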